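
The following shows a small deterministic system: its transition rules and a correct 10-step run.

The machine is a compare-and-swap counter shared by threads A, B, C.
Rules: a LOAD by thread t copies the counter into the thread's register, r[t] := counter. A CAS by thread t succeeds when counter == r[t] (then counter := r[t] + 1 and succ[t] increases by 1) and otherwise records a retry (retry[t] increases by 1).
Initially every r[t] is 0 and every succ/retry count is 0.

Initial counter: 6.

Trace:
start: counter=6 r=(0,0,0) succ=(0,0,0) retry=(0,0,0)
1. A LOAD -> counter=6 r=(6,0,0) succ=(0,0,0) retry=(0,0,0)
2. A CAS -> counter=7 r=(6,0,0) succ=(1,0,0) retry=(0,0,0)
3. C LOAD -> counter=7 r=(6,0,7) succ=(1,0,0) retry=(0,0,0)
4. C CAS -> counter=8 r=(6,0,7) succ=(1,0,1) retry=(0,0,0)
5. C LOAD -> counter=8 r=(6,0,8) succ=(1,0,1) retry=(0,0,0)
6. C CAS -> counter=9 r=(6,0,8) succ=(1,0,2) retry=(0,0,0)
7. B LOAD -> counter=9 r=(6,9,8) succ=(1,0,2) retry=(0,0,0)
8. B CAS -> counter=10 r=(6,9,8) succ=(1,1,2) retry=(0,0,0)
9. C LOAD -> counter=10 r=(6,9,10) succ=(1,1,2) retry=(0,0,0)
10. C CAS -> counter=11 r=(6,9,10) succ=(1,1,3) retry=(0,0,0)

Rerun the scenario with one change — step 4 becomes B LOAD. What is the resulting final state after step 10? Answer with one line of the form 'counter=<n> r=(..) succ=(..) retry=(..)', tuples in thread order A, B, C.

counter=10 r=(6,8,9) succ=(1,1,2) retry=(0,0,0)

(re-executing from step 4 with the substitution; state before step 4: counter=7 r=(6,0,7) succ=(1,0,0) retry=(0,0,0))
4. B LOAD -> counter=7 r=(6,7,7) succ=(1,0,0) retry=(0,0,0)
5. C LOAD -> counter=7 r=(6,7,7) succ=(1,0,0) retry=(0,0,0)
6. C CAS -> counter=8 r=(6,7,7) succ=(1,0,1) retry=(0,0,0)
7. B LOAD -> counter=8 r=(6,8,7) succ=(1,0,1) retry=(0,0,0)
8. B CAS -> counter=9 r=(6,8,7) succ=(1,1,1) retry=(0,0,0)
9. C LOAD -> counter=9 r=(6,8,9) succ=(1,1,1) retry=(0,0,0)
10. C CAS -> counter=10 r=(6,8,9) succ=(1,1,2) retry=(0,0,0)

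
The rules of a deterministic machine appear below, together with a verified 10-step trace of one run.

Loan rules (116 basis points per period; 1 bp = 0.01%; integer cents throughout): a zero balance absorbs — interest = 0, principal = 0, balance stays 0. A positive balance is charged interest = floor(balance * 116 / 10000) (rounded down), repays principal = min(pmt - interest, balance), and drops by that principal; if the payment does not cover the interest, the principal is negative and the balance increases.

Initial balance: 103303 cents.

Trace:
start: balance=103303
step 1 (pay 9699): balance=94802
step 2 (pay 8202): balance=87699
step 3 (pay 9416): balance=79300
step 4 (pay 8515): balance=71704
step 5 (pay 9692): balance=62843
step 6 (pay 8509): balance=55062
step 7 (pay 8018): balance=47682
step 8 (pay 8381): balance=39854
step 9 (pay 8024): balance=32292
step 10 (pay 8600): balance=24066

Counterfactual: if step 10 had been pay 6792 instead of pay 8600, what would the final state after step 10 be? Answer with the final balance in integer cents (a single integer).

(re-executing from step 10 with the substitution; state before step 10: balance=32292)
step 10 (pay 6792): balance=25874

25874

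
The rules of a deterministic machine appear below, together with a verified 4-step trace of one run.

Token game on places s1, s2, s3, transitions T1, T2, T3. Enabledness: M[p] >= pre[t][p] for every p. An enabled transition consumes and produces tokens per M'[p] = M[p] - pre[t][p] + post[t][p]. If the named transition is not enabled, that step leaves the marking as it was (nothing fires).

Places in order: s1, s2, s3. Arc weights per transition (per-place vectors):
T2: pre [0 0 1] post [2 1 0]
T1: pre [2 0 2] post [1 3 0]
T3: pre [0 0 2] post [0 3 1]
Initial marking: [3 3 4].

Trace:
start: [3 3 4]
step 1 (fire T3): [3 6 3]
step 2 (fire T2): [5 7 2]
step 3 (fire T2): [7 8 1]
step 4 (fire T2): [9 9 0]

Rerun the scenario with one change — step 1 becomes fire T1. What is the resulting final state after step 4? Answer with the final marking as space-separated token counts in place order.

(re-executing from step 1 with the substitution; state before step 1: [3 3 4])
step 1 (fire T1): [2 6 2]
step 2 (fire T2): [4 7 1]
step 3 (fire T2): [6 8 0]
step 4 (fire T2): [6 8 0]

6 8 0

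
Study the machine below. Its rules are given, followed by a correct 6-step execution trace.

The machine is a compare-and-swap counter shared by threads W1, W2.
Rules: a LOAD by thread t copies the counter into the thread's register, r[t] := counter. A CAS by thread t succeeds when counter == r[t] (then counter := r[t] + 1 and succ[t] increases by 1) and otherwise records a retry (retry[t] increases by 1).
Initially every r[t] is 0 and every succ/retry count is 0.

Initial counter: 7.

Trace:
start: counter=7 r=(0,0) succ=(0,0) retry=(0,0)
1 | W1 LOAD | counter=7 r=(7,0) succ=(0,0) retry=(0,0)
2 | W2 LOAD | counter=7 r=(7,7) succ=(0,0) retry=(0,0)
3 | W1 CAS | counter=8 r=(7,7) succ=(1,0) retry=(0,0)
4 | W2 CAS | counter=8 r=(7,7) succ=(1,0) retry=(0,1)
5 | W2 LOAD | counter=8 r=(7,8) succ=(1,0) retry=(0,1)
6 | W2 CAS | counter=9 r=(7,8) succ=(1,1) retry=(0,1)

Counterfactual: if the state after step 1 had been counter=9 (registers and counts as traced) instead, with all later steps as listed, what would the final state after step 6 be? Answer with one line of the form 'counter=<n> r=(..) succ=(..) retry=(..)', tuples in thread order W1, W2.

counter=11 r=(7,10) succ=(0,2) retry=(1,0)

state after step 1 := counter=9 r=(7,0) succ=(0,0) retry=(0,0)
2 | W2 LOAD | counter=9 r=(7,9) succ=(0,0) retry=(0,0)
3 | W1 CAS | counter=9 r=(7,9) succ=(0,0) retry=(1,0)
4 | W2 CAS | counter=10 r=(7,9) succ=(0,1) retry=(1,0)
5 | W2 LOAD | counter=10 r=(7,10) succ=(0,1) retry=(1,0)
6 | W2 CAS | counter=11 r=(7,10) succ=(0,2) retry=(1,0)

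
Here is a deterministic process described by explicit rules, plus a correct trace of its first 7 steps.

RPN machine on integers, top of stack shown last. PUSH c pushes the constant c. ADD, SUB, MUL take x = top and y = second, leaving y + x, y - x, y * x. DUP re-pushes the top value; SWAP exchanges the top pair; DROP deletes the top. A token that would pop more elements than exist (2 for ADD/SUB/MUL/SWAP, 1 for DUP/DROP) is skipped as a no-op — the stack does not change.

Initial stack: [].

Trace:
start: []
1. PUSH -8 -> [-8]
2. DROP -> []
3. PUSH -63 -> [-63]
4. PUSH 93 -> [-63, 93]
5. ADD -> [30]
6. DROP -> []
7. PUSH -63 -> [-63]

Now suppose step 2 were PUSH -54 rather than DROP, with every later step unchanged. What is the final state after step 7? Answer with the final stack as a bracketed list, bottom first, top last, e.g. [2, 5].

(re-executing from step 2 with the substitution; state before step 2: [-8])
2. PUSH -54 -> [-8, -54]
3. PUSH -63 -> [-8, -54, -63]
4. PUSH 93 -> [-8, -54, -63, 93]
5. ADD -> [-8, -54, 30]
6. DROP -> [-8, -54]
7. PUSH -63 -> [-8, -54, -63]

[-8, -54, -63]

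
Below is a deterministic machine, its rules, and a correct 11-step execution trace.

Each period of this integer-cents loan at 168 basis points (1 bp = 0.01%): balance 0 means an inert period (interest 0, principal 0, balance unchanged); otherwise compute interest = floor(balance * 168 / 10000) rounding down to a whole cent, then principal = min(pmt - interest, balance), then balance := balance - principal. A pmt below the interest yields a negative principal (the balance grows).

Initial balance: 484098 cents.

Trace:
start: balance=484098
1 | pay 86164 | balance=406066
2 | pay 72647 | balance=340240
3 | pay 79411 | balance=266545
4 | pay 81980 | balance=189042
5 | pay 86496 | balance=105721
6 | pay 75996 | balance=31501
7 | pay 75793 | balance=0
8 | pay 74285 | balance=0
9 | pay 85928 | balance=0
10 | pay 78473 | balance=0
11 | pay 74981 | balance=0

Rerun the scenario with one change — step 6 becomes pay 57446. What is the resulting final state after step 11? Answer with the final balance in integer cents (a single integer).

(re-executing from step 6 with the substitution; state before step 6: balance=105721)
6 | pay 57446 | balance=50051
7 | pay 75793 | balance=0
8 | pay 74285 | balance=0
9 | pay 85928 | balance=0
10 | pay 78473 | balance=0
11 | pay 74981 | balance=0

0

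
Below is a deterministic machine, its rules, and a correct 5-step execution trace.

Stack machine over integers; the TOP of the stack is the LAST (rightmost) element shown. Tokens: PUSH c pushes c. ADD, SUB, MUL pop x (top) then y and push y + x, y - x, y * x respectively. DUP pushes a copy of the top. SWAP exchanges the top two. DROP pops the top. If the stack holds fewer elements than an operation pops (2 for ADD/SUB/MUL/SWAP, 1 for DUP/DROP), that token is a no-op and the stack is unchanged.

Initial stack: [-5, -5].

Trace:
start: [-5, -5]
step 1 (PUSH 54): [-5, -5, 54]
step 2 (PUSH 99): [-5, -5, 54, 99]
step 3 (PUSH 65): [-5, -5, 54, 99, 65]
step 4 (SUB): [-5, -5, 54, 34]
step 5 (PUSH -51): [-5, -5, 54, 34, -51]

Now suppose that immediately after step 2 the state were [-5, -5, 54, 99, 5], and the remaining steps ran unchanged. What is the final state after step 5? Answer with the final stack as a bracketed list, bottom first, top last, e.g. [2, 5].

state after step 2 := [-5, -5, 54, 99, 5]
step 3 (PUSH 65): [-5, -5, 54, 99, 5, 65]
step 4 (SUB): [-5, -5, 54, 99, -60]
step 5 (PUSH -51): [-5, -5, 54, 99, -60, -51]

[-5, -5, 54, 99, -60, -51]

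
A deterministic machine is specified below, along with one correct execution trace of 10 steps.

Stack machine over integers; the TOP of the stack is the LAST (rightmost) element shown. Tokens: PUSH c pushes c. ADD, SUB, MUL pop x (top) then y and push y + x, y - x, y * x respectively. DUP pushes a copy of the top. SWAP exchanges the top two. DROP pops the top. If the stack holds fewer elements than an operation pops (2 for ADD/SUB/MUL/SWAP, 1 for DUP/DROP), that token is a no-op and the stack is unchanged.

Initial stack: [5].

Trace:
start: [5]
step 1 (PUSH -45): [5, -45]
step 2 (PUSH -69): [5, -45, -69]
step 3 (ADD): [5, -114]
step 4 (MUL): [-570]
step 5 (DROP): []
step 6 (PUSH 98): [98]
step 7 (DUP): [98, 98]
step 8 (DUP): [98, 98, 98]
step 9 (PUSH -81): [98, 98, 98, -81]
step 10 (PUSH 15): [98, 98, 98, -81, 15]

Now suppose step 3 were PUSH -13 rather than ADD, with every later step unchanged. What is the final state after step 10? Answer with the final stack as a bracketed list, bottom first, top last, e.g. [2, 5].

(re-executing from step 3 with the substitution; state before step 3: [5, -45, -69])
step 3 (PUSH -13): [5, -45, -69, -13]
step 4 (MUL): [5, -45, 897]
step 5 (DROP): [5, -45]
step 6 (PUSH 98): [5, -45, 98]
step 7 (DUP): [5, -45, 98, 98]
step 8 (DUP): [5, -45, 98, 98, 98]
step 9 (PUSH -81): [5, -45, 98, 98, 98, -81]
step 10 (PUSH 15): [5, -45, 98, 98, 98, -81, 15]

[5, -45, 98, 98, 98, -81, 15]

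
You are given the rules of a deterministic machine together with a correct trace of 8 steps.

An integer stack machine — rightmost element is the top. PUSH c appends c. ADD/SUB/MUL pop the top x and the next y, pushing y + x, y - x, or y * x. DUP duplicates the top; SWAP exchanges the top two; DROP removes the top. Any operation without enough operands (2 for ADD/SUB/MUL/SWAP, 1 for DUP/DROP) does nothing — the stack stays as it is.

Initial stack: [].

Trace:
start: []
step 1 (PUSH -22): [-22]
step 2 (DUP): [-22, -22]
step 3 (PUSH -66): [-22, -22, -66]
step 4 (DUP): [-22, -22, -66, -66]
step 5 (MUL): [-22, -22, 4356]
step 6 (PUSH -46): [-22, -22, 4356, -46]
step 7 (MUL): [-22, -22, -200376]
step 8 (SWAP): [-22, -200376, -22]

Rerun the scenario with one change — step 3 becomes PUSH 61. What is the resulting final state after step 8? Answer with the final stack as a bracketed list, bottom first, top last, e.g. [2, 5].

[-22, -171166, -22]

(re-executing from step 3 with the substitution; state before step 3: [-22, -22])
step 3 (PUSH 61): [-22, -22, 61]
step 4 (DUP): [-22, -22, 61, 61]
step 5 (MUL): [-22, -22, 3721]
step 6 (PUSH -46): [-22, -22, 3721, -46]
step 7 (MUL): [-22, -22, -171166]
step 8 (SWAP): [-22, -171166, -22]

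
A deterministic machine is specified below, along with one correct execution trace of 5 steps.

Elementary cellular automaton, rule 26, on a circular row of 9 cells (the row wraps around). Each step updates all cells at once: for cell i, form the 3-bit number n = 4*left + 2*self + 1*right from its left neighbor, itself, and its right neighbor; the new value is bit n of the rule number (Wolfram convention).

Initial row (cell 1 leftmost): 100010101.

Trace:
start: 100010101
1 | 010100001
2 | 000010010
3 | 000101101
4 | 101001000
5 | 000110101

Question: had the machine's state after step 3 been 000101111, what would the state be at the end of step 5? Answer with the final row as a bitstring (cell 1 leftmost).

000110101

state after step 3 := 000101111
4 | 101001000
5 | 000110101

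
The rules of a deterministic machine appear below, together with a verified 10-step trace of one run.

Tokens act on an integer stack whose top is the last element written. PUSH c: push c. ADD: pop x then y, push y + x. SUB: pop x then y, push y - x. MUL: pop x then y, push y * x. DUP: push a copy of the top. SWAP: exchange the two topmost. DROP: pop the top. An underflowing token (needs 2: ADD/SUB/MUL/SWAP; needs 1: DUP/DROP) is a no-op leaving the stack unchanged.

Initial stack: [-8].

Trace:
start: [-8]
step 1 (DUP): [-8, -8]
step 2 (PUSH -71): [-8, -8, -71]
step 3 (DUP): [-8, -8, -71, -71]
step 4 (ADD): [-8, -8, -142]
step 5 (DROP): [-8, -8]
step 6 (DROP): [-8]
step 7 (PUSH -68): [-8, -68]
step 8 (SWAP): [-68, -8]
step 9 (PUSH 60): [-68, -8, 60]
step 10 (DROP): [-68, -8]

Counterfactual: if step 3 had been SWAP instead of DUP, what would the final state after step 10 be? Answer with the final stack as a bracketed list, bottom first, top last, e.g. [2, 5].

[-68]

(re-executing from step 3 with the substitution; state before step 3: [-8, -8, -71])
step 3 (SWAP): [-8, -71, -8]
step 4 (ADD): [-8, -79]
step 5 (DROP): [-8]
step 6 (DROP): []
step 7 (PUSH -68): [-68]
step 8 (SWAP): [-68]
step 9 (PUSH 60): [-68, 60]
step 10 (DROP): [-68]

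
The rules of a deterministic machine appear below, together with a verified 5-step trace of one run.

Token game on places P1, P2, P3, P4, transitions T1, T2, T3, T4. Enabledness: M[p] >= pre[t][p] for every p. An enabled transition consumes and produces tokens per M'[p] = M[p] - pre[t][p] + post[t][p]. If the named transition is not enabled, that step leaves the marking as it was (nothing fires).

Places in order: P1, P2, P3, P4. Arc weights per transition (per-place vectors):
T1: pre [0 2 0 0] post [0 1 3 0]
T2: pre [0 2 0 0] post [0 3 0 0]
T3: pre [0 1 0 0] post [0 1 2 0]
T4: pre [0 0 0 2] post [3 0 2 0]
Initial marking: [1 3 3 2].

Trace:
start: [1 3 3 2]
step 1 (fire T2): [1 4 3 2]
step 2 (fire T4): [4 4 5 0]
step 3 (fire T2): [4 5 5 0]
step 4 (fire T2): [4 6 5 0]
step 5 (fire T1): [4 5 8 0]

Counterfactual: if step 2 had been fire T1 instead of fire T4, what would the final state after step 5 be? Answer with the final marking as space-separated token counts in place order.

1 4 9 2

(re-executing from step 2 with the substitution; state before step 2: [1 4 3 2])
step 2 (fire T1): [1 3 6 2]
step 3 (fire T2): [1 4 6 2]
step 4 (fire T2): [1 5 6 2]
step 5 (fire T1): [1 4 9 2]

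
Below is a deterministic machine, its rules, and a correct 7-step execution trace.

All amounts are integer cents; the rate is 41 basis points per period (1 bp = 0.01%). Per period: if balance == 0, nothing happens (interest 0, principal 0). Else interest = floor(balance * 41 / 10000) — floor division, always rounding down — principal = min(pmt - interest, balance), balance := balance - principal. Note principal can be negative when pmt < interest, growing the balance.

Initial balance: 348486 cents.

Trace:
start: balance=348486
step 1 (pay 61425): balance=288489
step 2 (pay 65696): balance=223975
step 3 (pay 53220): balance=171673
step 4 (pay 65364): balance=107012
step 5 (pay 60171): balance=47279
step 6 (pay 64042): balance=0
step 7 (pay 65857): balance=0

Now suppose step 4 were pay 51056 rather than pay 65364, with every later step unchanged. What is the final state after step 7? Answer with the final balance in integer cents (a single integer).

(re-executing from step 4 with the substitution; state before step 4: balance=171673)
step 4 (pay 51056): balance=121320
step 5 (pay 60171): balance=61646
step 6 (pay 64042): balance=0
step 7 (pay 65857): balance=0

0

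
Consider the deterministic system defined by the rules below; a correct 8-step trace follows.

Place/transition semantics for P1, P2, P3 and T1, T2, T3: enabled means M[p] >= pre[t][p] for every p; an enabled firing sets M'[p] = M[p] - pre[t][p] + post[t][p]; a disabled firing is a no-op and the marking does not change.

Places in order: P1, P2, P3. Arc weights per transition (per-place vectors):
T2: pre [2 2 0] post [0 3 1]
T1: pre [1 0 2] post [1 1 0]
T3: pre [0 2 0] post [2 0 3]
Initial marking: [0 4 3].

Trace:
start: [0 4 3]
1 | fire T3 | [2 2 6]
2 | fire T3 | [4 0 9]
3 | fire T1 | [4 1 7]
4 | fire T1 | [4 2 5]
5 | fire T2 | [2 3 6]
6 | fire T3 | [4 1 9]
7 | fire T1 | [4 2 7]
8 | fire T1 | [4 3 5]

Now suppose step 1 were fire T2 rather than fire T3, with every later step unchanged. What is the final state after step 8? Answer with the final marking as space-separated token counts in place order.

2 5 2

(re-executing from step 1 with the substitution; state before step 1: [0 4 3])
1 | fire T2 | [0 4 3]
2 | fire T3 | [2 2 6]
3 | fire T1 | [2 3 4]
4 | fire T1 | [2 4 2]
5 | fire T2 | [0 5 3]
6 | fire T3 | [2 3 6]
7 | fire T1 | [2 4 4]
8 | fire T1 | [2 5 2]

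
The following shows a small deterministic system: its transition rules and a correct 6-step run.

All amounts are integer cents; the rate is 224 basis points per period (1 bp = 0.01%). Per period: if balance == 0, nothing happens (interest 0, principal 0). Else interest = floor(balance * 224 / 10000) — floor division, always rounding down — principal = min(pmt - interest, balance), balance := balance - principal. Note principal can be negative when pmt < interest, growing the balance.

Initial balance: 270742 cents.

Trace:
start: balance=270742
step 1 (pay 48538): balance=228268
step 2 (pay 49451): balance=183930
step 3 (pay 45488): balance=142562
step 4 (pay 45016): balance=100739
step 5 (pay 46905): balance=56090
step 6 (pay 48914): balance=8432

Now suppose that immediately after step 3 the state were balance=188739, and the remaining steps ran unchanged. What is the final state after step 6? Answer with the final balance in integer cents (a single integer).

57782

state after step 3 := balance=188739
step 4 (pay 45016): balance=147950
step 5 (pay 46905): balance=104359
step 6 (pay 48914): balance=57782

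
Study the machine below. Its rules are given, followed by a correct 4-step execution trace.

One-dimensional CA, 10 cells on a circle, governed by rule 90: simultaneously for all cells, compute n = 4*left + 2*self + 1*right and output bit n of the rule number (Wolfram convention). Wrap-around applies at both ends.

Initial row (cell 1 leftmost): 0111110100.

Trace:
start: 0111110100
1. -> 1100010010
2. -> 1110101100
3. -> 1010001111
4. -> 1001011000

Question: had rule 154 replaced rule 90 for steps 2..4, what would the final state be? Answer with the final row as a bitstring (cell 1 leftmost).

1000010010

(re-executing steps 2..4 under rule 154; state before step 2: 1100010010)
2. -> 1010101100
3. -> 0000001011
4. -> 1000010010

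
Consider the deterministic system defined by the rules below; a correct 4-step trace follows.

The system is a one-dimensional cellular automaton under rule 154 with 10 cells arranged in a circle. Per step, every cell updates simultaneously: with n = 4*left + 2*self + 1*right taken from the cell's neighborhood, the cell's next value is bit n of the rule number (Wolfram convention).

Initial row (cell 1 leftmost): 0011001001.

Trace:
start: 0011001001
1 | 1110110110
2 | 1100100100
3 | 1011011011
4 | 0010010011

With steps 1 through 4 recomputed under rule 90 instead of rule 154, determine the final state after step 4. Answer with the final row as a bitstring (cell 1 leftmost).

1011011111

(re-executing steps 1..4 under rule 90; state before step 1: 0011001001)
1 | 1111110110
2 | 1000010110
3 | 0100100110
4 | 1011011111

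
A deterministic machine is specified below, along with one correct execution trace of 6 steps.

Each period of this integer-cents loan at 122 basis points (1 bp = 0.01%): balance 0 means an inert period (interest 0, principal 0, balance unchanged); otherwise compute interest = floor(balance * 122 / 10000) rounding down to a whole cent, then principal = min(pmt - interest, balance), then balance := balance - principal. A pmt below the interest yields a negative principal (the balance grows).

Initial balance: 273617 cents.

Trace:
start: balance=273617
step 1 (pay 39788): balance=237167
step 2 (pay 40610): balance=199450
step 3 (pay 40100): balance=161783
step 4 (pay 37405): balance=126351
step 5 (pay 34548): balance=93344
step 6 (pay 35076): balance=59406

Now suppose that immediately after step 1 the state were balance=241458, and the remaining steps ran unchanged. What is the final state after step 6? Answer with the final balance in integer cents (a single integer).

state after step 1 := balance=241458
step 2 (pay 40610): balance=203793
step 3 (pay 40100): balance=166179
step 4 (pay 37405): balance=130801
step 5 (pay 34548): balance=97848
step 6 (pay 35076): balance=63965

63965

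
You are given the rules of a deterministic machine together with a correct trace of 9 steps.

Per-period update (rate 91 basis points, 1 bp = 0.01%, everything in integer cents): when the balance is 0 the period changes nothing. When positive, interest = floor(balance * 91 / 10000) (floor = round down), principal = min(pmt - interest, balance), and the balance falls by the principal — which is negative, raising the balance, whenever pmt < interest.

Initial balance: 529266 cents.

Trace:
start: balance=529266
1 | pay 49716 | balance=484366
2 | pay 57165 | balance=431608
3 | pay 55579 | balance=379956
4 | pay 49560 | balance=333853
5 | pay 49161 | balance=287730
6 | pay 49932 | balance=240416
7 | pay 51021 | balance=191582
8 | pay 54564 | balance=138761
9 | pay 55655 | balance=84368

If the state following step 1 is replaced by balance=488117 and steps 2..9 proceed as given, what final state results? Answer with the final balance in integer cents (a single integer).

88402

state after step 1 := balance=488117
2 | pay 57165 | balance=435393
3 | pay 55579 | balance=383776
4 | pay 49560 | balance=337708
5 | pay 49161 | balance=291620
6 | pay 49932 | balance=244341
7 | pay 51021 | balance=195543
8 | pay 54564 | balance=142758
9 | pay 55655 | balance=88402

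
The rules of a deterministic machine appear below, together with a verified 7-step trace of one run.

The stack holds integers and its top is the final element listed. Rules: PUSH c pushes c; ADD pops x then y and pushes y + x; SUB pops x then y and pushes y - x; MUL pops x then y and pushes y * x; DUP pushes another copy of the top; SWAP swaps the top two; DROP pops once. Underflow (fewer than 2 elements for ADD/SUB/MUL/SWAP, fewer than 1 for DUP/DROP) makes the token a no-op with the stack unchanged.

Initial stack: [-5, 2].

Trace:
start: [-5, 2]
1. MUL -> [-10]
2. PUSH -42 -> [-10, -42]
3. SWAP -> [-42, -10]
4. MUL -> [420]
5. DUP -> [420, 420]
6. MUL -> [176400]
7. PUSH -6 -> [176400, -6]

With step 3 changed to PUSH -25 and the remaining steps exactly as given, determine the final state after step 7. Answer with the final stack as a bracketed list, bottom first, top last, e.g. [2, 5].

[-10, 1102500, -6]

(re-executing from step 3 with the substitution; state before step 3: [-10, -42])
3. PUSH -25 -> [-10, -42, -25]
4. MUL -> [-10, 1050]
5. DUP -> [-10, 1050, 1050]
6. MUL -> [-10, 1102500]
7. PUSH -6 -> [-10, 1102500, -6]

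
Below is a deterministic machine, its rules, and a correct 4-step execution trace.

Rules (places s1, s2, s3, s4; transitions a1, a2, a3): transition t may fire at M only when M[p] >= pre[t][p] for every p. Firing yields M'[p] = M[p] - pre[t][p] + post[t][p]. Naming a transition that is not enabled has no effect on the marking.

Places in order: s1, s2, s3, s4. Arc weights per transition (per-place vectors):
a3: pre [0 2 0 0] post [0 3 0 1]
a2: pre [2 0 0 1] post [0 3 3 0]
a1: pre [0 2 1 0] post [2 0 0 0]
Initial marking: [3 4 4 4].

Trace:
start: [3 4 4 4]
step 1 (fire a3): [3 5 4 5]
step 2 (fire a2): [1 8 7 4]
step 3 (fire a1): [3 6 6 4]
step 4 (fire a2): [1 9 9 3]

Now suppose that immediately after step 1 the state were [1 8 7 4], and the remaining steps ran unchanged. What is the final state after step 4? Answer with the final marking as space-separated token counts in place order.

state after step 1 := [1 8 7 4]
step 2 (fire a2): [1 8 7 4]
step 3 (fire a1): [3 6 6 4]
step 4 (fire a2): [1 9 9 3]

1 9 9 3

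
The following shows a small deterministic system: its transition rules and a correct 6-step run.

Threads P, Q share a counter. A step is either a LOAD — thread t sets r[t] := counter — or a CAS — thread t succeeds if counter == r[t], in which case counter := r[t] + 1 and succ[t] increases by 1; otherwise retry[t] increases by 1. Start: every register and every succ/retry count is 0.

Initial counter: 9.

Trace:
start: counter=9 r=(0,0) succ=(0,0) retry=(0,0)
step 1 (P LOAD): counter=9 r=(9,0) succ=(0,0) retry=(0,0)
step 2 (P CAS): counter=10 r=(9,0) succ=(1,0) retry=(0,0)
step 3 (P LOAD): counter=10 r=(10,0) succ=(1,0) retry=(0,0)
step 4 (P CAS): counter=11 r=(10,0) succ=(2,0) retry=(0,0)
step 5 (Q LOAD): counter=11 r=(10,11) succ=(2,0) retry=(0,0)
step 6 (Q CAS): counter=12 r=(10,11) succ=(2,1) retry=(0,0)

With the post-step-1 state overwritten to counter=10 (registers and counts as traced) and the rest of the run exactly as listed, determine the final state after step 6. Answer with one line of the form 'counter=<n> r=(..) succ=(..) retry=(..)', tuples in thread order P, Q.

counter=12 r=(10,11) succ=(1,1) retry=(1,0)

state after step 1 := counter=10 r=(9,0) succ=(0,0) retry=(0,0)
step 2 (P CAS): counter=10 r=(9,0) succ=(0,0) retry=(1,0)
step 3 (P LOAD): counter=10 r=(10,0) succ=(0,0) retry=(1,0)
step 4 (P CAS): counter=11 r=(10,0) succ=(1,0) retry=(1,0)
step 5 (Q LOAD): counter=11 r=(10,11) succ=(1,0) retry=(1,0)
step 6 (Q CAS): counter=12 r=(10,11) succ=(1,1) retry=(1,0)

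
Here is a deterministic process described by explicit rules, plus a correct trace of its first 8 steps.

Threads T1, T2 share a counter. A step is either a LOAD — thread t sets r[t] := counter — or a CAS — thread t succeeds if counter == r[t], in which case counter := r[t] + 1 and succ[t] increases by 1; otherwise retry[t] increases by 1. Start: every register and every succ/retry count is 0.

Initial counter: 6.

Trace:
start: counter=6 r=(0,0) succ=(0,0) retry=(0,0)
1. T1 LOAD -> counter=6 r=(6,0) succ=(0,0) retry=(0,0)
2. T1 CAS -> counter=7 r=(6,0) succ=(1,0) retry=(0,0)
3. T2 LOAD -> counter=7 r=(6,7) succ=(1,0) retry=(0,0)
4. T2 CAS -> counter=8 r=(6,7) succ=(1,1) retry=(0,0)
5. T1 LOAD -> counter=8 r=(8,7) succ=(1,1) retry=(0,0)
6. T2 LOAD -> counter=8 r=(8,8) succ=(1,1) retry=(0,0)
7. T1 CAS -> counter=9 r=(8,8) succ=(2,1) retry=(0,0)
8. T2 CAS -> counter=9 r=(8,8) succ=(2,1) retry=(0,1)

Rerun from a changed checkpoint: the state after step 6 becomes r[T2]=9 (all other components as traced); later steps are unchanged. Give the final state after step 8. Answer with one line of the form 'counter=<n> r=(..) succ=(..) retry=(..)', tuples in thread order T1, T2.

state after step 6 := counter=8 r=(8,9) succ=(1,1) retry=(0,0)
7. T1 CAS -> counter=9 r=(8,9) succ=(2,1) retry=(0,0)
8. T2 CAS -> counter=10 r=(8,9) succ=(2,2) retry=(0,0)

counter=10 r=(8,9) succ=(2,2) retry=(0,0)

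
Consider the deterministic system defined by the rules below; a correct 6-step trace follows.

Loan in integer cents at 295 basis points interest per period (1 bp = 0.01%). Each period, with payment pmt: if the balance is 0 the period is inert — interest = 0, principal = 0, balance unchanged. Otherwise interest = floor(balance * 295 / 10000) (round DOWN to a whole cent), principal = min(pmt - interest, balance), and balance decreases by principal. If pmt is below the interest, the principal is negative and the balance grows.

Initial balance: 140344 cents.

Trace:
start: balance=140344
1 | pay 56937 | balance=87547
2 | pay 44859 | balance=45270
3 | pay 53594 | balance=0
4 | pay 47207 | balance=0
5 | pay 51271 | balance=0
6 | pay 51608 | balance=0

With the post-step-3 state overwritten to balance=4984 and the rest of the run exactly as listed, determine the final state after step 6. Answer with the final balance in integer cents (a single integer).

0

state after step 3 := balance=4984
4 | pay 47207 | balance=0
5 | pay 51271 | balance=0
6 | pay 51608 | balance=0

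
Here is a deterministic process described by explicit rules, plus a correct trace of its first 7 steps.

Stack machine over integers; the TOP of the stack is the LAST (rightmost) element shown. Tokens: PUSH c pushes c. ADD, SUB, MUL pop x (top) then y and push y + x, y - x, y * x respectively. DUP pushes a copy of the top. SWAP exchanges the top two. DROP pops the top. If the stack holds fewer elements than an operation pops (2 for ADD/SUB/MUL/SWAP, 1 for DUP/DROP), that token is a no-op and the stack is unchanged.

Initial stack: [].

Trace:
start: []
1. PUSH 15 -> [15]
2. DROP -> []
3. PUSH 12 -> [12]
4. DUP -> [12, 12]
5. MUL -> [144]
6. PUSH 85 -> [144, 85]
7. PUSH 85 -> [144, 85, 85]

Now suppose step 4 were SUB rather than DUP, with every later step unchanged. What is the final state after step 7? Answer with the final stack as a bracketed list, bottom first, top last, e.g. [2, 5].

(re-executing from step 4 with the substitution; state before step 4: [12])
4. SUB -> [12]
5. MUL -> [12]
6. PUSH 85 -> [12, 85]
7. PUSH 85 -> [12, 85, 85]

[12, 85, 85]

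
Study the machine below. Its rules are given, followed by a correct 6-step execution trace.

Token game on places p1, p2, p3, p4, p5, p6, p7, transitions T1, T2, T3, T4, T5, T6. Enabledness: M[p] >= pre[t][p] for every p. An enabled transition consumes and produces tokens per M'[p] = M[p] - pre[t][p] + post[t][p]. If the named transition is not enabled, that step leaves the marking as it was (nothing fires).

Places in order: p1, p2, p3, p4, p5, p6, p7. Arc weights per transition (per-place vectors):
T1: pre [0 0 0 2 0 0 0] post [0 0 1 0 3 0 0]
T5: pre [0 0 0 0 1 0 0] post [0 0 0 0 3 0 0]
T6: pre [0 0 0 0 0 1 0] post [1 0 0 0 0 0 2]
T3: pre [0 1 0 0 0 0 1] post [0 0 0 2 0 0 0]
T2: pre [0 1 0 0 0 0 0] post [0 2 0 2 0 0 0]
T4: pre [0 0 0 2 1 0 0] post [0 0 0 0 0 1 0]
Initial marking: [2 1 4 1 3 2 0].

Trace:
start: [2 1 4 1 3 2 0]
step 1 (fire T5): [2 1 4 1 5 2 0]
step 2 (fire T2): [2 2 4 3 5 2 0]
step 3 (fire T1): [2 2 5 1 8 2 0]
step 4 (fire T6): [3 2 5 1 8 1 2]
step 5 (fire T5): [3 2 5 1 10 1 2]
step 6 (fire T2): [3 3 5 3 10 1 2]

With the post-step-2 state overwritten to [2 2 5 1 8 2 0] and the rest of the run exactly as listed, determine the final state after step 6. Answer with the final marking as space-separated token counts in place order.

3 3 5 3 10 1 2

state after step 2 := [2 2 5 1 8 2 0]
step 3 (fire T1): [2 2 5 1 8 2 0]
step 4 (fire T6): [3 2 5 1 8 1 2]
step 5 (fire T5): [3 2 5 1 10 1 2]
step 6 (fire T2): [3 3 5 3 10 1 2]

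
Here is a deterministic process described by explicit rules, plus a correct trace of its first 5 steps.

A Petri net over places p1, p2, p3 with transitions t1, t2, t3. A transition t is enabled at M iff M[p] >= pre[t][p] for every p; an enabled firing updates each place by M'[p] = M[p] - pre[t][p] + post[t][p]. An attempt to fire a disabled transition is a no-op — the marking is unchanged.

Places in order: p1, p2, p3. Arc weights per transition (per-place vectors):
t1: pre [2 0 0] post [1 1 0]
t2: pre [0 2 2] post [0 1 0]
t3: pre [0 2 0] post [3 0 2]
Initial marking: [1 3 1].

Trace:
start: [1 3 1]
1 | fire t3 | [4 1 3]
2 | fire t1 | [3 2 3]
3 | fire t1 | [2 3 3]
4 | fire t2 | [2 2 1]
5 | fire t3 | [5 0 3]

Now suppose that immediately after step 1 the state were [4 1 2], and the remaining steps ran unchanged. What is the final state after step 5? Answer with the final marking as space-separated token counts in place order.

5 0 2

state after step 1 := [4 1 2]
2 | fire t1 | [3 2 2]
3 | fire t1 | [2 3 2]
4 | fire t2 | [2 2 0]
5 | fire t3 | [5 0 2]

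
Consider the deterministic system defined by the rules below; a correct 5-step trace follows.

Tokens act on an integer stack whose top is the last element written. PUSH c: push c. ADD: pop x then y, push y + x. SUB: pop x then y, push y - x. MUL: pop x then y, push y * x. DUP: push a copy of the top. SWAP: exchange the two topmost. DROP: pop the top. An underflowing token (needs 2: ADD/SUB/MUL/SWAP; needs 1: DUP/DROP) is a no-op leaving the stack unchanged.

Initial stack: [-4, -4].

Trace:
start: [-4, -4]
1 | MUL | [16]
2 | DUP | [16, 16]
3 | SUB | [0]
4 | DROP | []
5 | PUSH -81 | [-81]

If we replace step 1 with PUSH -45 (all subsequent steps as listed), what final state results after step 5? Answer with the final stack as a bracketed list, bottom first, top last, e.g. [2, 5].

(re-executing from step 1 with the substitution; state before step 1: [-4, -4])
1 | PUSH -45 | [-4, -4, -45]
2 | DUP | [-4, -4, -45, -45]
3 | SUB | [-4, -4, 0]
4 | DROP | [-4, -4]
5 | PUSH -81 | [-4, -4, -81]

[-4, -4, -81]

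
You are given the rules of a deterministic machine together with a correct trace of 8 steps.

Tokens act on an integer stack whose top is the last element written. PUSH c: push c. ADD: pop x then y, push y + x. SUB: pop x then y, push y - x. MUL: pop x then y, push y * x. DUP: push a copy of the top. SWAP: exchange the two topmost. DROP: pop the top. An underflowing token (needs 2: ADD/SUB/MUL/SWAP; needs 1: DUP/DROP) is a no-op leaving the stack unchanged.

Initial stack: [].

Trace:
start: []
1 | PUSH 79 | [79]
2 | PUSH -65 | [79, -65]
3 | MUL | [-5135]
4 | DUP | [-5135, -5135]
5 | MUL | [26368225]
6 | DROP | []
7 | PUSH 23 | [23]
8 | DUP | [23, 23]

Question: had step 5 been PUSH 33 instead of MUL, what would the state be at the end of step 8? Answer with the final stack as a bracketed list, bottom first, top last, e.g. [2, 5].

(re-executing from step 5 with the substitution; state before step 5: [-5135, -5135])
5 | PUSH 33 | [-5135, -5135, 33]
6 | DROP | [-5135, -5135]
7 | PUSH 23 | [-5135, -5135, 23]
8 | DUP | [-5135, -5135, 23, 23]

[-5135, -5135, 23, 23]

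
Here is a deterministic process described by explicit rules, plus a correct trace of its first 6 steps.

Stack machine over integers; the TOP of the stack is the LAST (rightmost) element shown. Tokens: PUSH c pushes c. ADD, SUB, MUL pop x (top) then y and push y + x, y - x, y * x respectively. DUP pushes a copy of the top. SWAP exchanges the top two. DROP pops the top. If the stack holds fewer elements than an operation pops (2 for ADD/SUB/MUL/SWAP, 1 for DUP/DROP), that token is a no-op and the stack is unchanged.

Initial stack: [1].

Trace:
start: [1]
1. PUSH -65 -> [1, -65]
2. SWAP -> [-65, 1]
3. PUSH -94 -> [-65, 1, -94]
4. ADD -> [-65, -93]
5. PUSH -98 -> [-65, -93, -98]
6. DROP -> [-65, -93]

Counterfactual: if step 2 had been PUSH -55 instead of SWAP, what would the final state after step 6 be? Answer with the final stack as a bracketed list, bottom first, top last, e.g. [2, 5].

(re-executing from step 2 with the substitution; state before step 2: [1, -65])
2. PUSH -55 -> [1, -65, -55]
3. PUSH -94 -> [1, -65, -55, -94]
4. ADD -> [1, -65, -149]
5. PUSH -98 -> [1, -65, -149, -98]
6. DROP -> [1, -65, -149]

[1, -65, -149]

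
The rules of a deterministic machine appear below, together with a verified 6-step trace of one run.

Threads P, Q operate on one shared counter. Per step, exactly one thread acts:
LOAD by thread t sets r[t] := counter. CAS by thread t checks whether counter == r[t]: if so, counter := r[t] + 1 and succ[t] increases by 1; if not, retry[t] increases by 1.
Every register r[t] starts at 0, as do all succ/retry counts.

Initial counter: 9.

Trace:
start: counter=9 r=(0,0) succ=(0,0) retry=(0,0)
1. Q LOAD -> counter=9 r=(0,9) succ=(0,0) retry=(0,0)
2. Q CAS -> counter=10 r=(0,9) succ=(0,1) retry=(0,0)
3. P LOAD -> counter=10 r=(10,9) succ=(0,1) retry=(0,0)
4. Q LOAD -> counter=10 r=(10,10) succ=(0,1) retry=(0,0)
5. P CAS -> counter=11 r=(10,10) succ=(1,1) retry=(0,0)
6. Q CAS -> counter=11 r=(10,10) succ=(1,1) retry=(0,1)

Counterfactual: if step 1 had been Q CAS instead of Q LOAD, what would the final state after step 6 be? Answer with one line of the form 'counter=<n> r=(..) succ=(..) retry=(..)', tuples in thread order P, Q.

(re-executing from step 1 with the substitution; state before step 1: counter=9 r=(0,0) succ=(0,0) retry=(0,0))
1. Q CAS -> counter=9 r=(0,0) succ=(0,0) retry=(0,1)
2. Q CAS -> counter=9 r=(0,0) succ=(0,0) retry=(0,2)
3. P LOAD -> counter=9 r=(9,0) succ=(0,0) retry=(0,2)
4. Q LOAD -> counter=9 r=(9,9) succ=(0,0) retry=(0,2)
5. P CAS -> counter=10 r=(9,9) succ=(1,0) retry=(0,2)
6. Q CAS -> counter=10 r=(9,9) succ=(1,0) retry=(0,3)

counter=10 r=(9,9) succ=(1,0) retry=(0,3)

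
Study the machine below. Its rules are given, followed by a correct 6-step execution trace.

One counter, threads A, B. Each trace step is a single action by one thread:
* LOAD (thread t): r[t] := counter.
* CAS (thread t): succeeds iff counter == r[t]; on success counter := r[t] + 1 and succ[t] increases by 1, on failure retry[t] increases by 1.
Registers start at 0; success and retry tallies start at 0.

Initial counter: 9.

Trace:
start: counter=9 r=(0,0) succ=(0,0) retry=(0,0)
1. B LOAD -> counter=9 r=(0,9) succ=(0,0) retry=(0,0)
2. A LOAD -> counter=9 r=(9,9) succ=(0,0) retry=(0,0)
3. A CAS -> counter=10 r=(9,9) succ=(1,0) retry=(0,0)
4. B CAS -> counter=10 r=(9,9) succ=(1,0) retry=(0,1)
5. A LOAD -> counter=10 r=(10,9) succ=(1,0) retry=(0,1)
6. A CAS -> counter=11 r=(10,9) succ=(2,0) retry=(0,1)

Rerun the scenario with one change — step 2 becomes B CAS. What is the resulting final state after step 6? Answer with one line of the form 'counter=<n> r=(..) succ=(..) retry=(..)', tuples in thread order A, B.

counter=11 r=(10,9) succ=(1,1) retry=(1,1)

(re-executing from step 2 with the substitution; state before step 2: counter=9 r=(0,9) succ=(0,0) retry=(0,0))
2. B CAS -> counter=10 r=(0,9) succ=(0,1) retry=(0,0)
3. A CAS -> counter=10 r=(0,9) succ=(0,1) retry=(1,0)
4. B CAS -> counter=10 r=(0,9) succ=(0,1) retry=(1,1)
5. A LOAD -> counter=10 r=(10,9) succ=(0,1) retry=(1,1)
6. A CAS -> counter=11 r=(10,9) succ=(1,1) retry=(1,1)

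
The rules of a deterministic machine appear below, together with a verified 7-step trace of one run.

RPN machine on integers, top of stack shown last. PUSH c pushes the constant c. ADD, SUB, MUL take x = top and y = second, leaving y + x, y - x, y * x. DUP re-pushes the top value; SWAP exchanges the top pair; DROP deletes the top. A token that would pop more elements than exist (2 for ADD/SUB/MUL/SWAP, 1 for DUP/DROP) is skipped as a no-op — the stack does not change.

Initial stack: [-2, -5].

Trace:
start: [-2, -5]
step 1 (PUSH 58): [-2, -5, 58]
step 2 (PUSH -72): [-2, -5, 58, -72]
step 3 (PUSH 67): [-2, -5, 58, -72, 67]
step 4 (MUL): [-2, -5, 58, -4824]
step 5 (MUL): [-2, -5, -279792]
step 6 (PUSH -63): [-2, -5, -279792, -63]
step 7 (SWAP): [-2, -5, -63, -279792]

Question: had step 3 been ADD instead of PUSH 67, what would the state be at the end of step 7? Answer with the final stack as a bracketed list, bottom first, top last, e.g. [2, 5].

(re-executing from step 3 with the substitution; state before step 3: [-2, -5, 58, -72])
step 3 (ADD): [-2, -5, -14]
step 4 (MUL): [-2, 70]
step 5 (MUL): [-140]
step 6 (PUSH -63): [-140, -63]
step 7 (SWAP): [-63, -140]

[-63, -140]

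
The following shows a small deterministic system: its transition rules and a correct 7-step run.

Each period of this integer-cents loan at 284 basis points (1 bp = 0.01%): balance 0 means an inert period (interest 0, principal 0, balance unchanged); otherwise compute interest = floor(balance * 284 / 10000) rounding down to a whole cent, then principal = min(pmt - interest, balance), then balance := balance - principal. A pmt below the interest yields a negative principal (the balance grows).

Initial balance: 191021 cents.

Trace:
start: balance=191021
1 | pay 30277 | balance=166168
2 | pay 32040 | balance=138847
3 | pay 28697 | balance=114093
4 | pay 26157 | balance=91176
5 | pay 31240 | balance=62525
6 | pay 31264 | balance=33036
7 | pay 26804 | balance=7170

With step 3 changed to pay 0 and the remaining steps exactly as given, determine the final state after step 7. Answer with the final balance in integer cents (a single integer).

39268

(re-executing from step 3 with the substitution; state before step 3: balance=138847)
3 | pay 0 | balance=142790
4 | pay 26157 | balance=120688
5 | pay 31240 | balance=92875
6 | pay 31264 | balance=64248
7 | pay 26804 | balance=39268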